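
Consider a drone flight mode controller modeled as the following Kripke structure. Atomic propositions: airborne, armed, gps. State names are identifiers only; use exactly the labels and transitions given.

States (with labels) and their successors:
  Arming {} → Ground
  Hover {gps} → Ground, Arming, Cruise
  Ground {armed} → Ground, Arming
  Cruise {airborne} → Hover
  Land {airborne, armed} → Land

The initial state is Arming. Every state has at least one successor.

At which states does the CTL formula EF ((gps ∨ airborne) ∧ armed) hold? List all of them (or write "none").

{Land}

States satisfying (gps ∨ airborne) ∧ armed: {Land}.
States satisfying EF ((gps ∨ airborne) ∧ armed): {Land}.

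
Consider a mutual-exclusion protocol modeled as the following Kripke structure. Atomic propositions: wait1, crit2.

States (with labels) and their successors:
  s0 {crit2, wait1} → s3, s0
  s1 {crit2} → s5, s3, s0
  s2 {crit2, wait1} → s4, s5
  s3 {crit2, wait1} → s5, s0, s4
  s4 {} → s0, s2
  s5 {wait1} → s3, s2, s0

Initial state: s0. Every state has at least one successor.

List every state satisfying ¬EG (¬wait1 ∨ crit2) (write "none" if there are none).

{s5}

States satisfying ¬wait1 ∨ crit2: {s0, s1, s2, s3, s4}.
States satisfying EG (¬wait1 ∨ crit2): {s0, s1, s2, s3, s4}.
States satisfying ¬EG (¬wait1 ∨ crit2): {s5}.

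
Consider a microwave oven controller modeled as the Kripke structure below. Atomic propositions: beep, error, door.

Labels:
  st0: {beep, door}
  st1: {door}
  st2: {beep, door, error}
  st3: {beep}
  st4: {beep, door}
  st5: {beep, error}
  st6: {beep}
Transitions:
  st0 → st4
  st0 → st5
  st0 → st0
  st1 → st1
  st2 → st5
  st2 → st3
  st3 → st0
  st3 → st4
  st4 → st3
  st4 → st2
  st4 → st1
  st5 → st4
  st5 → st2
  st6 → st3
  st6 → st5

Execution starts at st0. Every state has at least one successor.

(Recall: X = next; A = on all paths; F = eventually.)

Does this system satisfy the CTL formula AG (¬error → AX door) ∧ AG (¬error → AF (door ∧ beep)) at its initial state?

States satisfying ¬error → AX door: {st1, st2, st3, st5}.
States satisfying AG (¬error → AX door): {st1}.
States satisfying ¬error → AF (door ∧ beep): {st0, st2, st3, st4, st5, st6}.
States satisfying AG (¬error → AF (door ∧ beep)): ∅.
States satisfying AG (¬error → AX door) ∧ AG (¬error → AF (door ∧ beep)): ∅.
st0 ∉ Sat(AG (¬error → AX door) ∧ AG (¬error → AF (door ∧ beep))).

Does not hold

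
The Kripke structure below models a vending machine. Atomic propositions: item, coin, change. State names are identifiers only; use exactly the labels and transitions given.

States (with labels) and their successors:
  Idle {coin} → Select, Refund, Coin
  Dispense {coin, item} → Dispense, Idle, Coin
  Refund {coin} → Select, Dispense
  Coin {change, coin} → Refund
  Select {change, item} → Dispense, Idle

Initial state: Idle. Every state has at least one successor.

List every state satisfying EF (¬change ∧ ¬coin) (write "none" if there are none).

States satisfying ¬change ∧ ¬coin: ∅.
States satisfying EF (¬change ∧ ¬coin): ∅.

none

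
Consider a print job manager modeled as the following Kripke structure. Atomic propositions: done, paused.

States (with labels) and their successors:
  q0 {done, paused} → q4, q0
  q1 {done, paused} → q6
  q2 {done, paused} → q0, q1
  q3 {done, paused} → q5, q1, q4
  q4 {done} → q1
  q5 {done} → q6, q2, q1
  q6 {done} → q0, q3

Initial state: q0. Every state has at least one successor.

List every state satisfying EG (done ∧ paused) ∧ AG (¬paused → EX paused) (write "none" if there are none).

{q0, q2}

States satisfying done ∧ paused: {q0, q1, q2, q3}.
States satisfying EG (done ∧ paused): {q0, q2}.
States satisfying ¬paused → EX paused: {q0, q1, q2, q3, q4, q5, q6}.
States satisfying AG (¬paused → EX paused): {q0, q1, q2, q3, q4, q5, q6}.
States satisfying EG (done ∧ paused) ∧ AG (¬paused → EX paused): {q0, q2}.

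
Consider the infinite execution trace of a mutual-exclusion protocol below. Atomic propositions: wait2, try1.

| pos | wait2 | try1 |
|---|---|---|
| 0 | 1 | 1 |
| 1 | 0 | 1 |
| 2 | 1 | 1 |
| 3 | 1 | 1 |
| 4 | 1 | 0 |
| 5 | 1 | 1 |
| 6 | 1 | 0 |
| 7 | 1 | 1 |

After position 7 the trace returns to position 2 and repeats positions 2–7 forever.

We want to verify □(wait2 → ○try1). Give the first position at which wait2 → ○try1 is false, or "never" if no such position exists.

Check wait2 → ○try1 at each position in order: 0 ✓, 1 ✓, 2 ✓.
At position 3 the labels are {try1, wait2} and the next position 4 has {wait2}, so wait2 → ○try1 is false there. This is the first violation.

3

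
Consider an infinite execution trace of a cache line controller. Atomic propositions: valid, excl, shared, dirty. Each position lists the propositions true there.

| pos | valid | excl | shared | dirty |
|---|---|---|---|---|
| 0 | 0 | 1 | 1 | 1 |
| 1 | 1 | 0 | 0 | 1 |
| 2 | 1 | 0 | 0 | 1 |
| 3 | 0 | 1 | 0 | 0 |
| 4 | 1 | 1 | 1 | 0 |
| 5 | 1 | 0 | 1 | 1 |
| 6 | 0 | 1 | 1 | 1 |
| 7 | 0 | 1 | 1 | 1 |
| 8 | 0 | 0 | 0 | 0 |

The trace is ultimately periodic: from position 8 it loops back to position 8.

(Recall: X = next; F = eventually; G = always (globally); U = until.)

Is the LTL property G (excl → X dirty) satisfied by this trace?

Violated

excl → X dirty must hold at every position from 0 onward. It fails at position 3, so G (excl → X dirty) is false.
Positions where excl holds: 0, 3, 4, 6, 7.
Check X dirty at each: 0→ok, 3→fails, 4→ok, 6→ok, 7→fails.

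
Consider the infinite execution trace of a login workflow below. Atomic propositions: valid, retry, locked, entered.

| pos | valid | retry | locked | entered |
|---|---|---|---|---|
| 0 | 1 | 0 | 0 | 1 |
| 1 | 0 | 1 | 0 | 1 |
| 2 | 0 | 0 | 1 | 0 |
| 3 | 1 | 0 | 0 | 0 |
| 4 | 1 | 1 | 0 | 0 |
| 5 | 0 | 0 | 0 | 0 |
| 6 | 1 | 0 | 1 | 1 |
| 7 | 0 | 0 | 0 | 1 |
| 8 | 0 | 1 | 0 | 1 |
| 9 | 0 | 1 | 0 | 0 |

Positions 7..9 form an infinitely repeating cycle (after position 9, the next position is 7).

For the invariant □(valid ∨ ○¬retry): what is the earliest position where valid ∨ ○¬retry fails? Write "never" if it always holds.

7

Check valid ∨ ○¬retry at each position in order: 0 ✓, 1 ✓, 2 ✓, 3 ✓, 4 ✓, 5 ✓, 6 ✓.
At position 7 the labels are {entered} and the next position 8 has {entered, retry}, so valid ∨ ○¬retry is false there. This is the first violation.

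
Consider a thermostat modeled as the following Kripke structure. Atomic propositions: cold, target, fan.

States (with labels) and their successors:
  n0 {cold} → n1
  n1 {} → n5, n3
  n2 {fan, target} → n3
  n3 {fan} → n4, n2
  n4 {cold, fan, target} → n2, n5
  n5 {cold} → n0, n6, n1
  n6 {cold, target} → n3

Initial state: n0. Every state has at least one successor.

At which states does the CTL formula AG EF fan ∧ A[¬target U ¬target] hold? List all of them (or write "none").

States satisfying EF fan: {n0, n1, n2, n3, n4, n5, n6}.
States satisfying AG EF fan: {n0, n1, n2, n3, n4, n5, n6}.
States satisfying ¬target: {n0, n1, n3, n5}.
States satisfying A[¬target U ¬target]: {n0, n1, n3, n5}.
States satisfying AG EF fan ∧ A[¬target U ¬target]: {n0, n1, n3, n5}.

{n0, n1, n3, n5}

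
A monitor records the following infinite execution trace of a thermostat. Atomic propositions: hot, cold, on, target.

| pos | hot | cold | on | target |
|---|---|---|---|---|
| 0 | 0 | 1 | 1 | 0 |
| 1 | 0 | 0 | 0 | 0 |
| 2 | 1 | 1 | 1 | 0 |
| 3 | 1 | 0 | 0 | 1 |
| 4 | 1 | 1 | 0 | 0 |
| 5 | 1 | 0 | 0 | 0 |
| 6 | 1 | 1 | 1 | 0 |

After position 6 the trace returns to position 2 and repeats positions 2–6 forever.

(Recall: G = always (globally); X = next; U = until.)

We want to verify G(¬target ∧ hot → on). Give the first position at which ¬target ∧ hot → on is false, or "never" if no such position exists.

Check ¬target ∧ hot → on at each position in order: 0 ✓, 1 ✓, 2 ✓, 3 ✓.
At position 4 the labels are {cold, hot}, so ¬target ∧ hot → on is false there. This is the first violation.

4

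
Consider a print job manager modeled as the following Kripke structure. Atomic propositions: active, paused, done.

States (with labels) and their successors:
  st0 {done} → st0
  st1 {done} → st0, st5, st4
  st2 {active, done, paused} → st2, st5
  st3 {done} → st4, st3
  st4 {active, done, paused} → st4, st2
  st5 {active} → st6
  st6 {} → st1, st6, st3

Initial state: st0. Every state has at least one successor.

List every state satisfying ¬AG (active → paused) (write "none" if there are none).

{st1, st2, st3, st4, st5, st6}

States satisfying active → paused: {st0, st1, st2, st3, st4, st6}.
States satisfying AG (active → paused): {st0}.
States satisfying ¬AG (active → paused): {st1, st2, st3, st4, st5, st6}.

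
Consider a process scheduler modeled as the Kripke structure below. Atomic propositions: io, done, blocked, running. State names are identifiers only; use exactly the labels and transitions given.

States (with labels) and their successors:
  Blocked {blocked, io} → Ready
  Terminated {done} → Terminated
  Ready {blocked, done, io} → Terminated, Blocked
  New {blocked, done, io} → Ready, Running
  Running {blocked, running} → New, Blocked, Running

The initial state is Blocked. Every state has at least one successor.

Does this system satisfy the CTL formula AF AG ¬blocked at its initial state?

States satisfying AG ¬blocked: {Terminated}.
States satisfying AF AG ¬blocked: {Terminated}.
There is a path from Blocked along which AG ¬blocked never holds.
Blocked ∉ Sat(AF AG ¬blocked).

Does not hold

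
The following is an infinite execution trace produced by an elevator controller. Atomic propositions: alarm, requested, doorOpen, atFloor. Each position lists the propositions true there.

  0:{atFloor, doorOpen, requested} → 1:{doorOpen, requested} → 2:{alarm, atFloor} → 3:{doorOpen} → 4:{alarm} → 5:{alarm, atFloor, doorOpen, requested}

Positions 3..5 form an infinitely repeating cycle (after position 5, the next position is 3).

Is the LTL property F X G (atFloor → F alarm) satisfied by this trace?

X G (atFloor → F alarm) holds at position 0, which is reachable from 0, so F X G (atFloor → F alarm) holds.

Satisfied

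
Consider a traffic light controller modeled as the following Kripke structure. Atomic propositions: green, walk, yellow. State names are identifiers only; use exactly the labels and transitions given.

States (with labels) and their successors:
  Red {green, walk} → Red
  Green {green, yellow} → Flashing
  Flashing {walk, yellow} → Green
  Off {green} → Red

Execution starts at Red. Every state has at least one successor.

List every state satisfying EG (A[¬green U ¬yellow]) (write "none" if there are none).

States satisfying A[¬green U ¬yellow]: {Red, Off}.
States satisfying EG (A[¬green U ¬yellow]): {Red, Off}.

{Red, Off}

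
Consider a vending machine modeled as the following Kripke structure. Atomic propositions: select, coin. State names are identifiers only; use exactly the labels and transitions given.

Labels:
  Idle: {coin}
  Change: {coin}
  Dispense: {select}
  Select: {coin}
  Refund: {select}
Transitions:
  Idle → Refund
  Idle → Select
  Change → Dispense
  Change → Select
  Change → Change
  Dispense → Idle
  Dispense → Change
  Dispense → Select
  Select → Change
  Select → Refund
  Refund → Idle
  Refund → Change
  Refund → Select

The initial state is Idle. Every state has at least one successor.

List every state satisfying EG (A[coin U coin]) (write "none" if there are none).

{Idle, Change, Select}

States satisfying A[coin U coin]: {Idle, Change, Select}.
States satisfying EG (A[coin U coin]): {Idle, Change, Select}.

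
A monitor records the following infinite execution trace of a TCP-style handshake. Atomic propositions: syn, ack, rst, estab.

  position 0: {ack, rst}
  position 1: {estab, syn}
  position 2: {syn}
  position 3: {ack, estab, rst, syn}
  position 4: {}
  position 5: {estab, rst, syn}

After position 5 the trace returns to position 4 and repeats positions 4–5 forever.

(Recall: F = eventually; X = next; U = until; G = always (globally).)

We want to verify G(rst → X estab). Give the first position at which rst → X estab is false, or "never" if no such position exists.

Check rst → X estab at each position in order: 0 ✓, 1 ✓, 2 ✓.
At position 3 the labels are {ack, estab, rst, syn} and the next position 4 has {}, so rst → X estab is false there. This is the first violation.

3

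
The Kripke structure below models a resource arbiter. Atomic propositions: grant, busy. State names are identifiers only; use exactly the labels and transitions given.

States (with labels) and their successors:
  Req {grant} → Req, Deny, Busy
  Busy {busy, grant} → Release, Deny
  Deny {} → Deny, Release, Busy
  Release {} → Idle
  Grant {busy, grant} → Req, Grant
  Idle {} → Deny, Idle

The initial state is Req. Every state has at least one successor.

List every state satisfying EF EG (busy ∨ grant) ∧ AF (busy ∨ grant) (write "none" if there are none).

States satisfying EG (busy ∨ grant): {Req, Grant}.
States satisfying EF EG (busy ∨ grant): {Req, Grant}.
States satisfying busy ∨ grant: {Req, Busy, Grant}.
States satisfying AF (busy ∨ grant): {Req, Busy, Grant}.
States satisfying EF EG (busy ∨ grant) ∧ AF (busy ∨ grant): {Req, Grant}.

{Req, Grant}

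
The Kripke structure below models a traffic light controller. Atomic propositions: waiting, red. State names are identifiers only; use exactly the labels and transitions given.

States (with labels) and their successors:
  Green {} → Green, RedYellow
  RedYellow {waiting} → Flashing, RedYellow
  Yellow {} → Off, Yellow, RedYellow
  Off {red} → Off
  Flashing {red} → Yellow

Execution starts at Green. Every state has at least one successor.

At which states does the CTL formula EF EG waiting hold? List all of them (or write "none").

{Green, RedYellow, Yellow, Flashing}

States satisfying EG waiting: {RedYellow}.
States satisfying EF EG waiting: {Green, RedYellow, Yellow, Flashing}.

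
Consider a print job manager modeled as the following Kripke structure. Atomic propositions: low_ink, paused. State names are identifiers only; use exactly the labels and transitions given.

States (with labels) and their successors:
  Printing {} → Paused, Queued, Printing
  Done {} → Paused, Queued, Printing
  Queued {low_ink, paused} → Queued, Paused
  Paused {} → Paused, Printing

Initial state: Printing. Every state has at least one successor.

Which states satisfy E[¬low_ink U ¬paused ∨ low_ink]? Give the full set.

{Printing, Done, Queued, Paused}

States satisfying ¬low_ink: {Printing, Done, Paused}.
States satisfying ¬paused ∨ low_ink: {Printing, Done, Queued, Paused}.
States satisfying E[¬low_ink U ¬paused ∨ low_ink]: {Printing, Done, Queued, Paused}.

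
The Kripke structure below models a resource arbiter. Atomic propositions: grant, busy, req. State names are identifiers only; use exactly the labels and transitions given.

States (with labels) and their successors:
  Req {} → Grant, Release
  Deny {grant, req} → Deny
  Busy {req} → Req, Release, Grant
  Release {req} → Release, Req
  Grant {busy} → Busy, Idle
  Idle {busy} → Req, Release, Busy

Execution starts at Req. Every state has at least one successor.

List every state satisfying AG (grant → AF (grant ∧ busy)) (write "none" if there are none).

{Req, Busy, Release, Grant, Idle}

States satisfying grant → AF (grant ∧ busy): {Req, Busy, Release, Grant, Idle}.
States satisfying AG (grant → AF (grant ∧ busy)): {Req, Busy, Release, Grant, Idle}.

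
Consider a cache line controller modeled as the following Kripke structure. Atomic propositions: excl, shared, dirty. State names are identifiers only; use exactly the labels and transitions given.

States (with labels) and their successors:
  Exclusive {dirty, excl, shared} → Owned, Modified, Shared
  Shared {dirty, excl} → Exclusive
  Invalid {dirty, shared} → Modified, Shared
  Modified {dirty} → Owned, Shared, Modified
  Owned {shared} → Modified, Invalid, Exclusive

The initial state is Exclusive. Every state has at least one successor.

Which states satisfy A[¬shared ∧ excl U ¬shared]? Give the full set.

{Shared, Modified}

States satisfying ¬shared ∧ excl: {Shared}.
States satisfying ¬shared: {Shared, Modified}.
States satisfying A[¬shared ∧ excl U ¬shared]: {Shared, Modified}.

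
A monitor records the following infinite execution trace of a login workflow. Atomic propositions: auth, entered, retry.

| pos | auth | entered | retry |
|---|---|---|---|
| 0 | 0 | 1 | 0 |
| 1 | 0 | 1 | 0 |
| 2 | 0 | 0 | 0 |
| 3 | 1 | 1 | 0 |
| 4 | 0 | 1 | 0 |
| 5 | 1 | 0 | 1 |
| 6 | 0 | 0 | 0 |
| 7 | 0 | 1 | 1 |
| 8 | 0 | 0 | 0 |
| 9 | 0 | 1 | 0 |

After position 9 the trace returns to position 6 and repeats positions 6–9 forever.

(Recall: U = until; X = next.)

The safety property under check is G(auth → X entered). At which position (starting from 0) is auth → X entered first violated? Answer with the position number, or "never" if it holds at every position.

Check auth → X entered at each position in order: 0 ✓, 1 ✓, 2 ✓, 3 ✓, 4 ✓.
At position 5 the labels are {auth, retry} and the next position 6 has {}, so auth → X entered is false there. This is the first violation.

5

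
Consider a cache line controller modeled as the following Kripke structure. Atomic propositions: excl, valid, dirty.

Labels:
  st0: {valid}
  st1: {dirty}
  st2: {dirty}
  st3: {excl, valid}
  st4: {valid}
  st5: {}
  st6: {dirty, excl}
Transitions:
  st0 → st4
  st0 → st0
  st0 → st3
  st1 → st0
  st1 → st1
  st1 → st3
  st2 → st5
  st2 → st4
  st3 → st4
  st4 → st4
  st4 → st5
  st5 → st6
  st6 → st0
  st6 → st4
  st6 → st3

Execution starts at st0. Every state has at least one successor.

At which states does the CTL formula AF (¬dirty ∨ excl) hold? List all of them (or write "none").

States satisfying ¬dirty ∨ excl: {st0, st3, st4, st5, st6}.
States satisfying AF (¬dirty ∨ excl): {st0, st2, st3, st4, st5, st6}.

{st0, st2, st3, st4, st5, st6}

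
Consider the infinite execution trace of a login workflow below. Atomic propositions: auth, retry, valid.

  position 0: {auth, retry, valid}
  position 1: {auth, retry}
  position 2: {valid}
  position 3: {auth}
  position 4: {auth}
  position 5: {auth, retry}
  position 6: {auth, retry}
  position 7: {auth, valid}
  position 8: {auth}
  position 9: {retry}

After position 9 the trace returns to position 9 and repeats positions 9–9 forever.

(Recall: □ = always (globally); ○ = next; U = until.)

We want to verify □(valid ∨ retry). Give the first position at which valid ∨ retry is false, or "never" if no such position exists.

3

Check valid ∨ retry at each position in order: 0 ✓, 1 ✓, 2 ✓.
At position 3 the labels are {auth}, so valid ∨ retry is false there. This is the first violation.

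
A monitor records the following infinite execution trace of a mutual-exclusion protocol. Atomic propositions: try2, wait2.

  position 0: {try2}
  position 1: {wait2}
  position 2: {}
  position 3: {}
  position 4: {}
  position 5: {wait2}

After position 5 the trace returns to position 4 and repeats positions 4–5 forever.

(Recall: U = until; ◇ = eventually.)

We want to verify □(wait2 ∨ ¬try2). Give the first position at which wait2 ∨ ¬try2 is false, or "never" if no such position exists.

0

At position 0 the labels are {try2}, so wait2 ∨ ¬try2 is false there. This is the first violation.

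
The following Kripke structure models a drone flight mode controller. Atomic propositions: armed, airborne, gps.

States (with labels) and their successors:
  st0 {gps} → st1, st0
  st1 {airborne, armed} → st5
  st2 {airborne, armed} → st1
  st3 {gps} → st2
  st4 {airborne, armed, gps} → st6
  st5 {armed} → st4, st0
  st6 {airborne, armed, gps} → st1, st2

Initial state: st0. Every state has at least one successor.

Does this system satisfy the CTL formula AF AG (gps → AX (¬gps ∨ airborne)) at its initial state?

States satisfying AG (gps → AX (¬gps ∨ airborne)): ∅.
States satisfying AF AG (gps → AX (¬gps ∨ airborne)): ∅.
There is a path from st0 along which AG (gps → AX (¬gps ∨ airborne)) never holds.
st0 ∉ Sat(AF AG (gps → AX (¬gps ∨ airborne))).

Violated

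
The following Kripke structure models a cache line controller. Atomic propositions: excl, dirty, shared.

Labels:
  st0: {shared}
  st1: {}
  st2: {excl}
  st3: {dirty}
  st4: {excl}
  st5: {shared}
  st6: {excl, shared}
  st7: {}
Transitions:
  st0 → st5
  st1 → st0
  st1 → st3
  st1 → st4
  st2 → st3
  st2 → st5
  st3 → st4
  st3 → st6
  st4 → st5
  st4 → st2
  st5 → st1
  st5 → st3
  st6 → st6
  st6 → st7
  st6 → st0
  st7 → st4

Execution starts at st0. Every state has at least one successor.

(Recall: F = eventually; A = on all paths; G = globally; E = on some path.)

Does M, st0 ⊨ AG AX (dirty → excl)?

States satisfying AX (dirty → excl): {st0, st3, st4, st6, st7}.
States satisfying AG AX (dirty → excl): ∅.
st1 is reachable from st0 and violates AX (dirty → excl), so AG fails at st0.
st0 ∉ Sat(AG AX (dirty → excl)).

Violated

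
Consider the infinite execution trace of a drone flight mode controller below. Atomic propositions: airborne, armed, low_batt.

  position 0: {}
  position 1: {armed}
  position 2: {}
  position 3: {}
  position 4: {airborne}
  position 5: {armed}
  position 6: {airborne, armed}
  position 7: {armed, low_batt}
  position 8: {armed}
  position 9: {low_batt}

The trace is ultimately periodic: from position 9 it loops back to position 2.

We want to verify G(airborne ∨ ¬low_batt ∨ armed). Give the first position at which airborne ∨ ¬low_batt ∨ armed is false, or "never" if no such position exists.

Check airborne ∨ ¬low_batt ∨ armed at each position in order: 0 ✓, 1 ✓, 2 ✓, 3 ✓, 4 ✓, 5 ✓, 6 ✓, 7 ✓, 8 ✓.
At position 9 the labels are {low_batt}, so airborne ∨ ¬low_batt ∨ armed is false there. This is the first violation.

9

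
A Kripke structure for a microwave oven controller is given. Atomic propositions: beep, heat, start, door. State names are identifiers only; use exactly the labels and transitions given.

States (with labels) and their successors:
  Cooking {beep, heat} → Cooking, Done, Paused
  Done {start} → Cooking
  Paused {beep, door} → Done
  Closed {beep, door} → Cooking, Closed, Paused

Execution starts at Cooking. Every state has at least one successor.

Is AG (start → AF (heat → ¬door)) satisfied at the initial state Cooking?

Satisfied

States satisfying start → AF (heat → ¬door): {Cooking, Done, Paused, Closed}.
States satisfying AG (start → AF (heat → ¬door)): {Cooking, Done, Paused, Closed}.
Every state reachable from Cooking satisfies start → AF (heat → ¬door).
Cooking ∈ Sat(AG (start → AF (heat → ¬door))).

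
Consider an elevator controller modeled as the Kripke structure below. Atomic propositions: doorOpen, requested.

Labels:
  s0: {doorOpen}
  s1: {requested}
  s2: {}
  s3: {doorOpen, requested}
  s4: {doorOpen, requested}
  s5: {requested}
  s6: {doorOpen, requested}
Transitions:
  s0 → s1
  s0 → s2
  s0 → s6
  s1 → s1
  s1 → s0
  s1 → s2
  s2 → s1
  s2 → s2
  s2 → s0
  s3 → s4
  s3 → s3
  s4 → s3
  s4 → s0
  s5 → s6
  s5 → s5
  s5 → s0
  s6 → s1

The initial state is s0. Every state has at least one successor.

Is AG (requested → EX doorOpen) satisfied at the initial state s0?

States satisfying requested → EX doorOpen: {s0, s1, s2, s3, s4, s5}.
States satisfying AG (requested → EX doorOpen): ∅.
s6 is reachable from s0 and violates requested → EX doorOpen, so AG fails at s0.
s0 ∉ Sat(AG (requested → EX doorOpen)).

Does not hold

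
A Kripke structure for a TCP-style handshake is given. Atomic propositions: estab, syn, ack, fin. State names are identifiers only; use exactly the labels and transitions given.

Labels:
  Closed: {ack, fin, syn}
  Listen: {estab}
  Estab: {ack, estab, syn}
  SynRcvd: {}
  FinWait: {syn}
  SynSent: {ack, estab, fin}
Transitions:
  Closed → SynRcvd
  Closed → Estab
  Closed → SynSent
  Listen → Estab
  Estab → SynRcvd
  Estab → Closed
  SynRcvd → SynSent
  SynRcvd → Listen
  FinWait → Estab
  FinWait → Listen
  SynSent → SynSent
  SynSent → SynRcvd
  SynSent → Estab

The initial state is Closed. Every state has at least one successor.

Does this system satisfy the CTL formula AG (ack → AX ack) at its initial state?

Violated

States satisfying ack → AX ack: {Listen, SynRcvd, FinWait}.
States satisfying AG (ack → AX ack): ∅.
Closed is reachable from Closed and violates ack → AX ack, so AG fails at Closed.
Closed ∉ Sat(AG (ack → AX ack)).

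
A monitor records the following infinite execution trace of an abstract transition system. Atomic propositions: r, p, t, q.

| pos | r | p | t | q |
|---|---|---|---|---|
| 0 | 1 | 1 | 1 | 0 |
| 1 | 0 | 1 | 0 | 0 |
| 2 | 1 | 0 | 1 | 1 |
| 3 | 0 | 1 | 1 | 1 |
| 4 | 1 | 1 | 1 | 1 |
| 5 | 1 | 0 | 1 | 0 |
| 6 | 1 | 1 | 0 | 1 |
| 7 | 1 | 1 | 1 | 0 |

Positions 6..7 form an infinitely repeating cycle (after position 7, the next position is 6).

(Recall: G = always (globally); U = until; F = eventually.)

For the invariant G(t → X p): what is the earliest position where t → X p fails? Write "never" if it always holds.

4

Check t → X p at each position in order: 0 ✓, 1 ✓, 2 ✓, 3 ✓.
At position 4 the labels are {p, q, r, t} and the next position 5 has {r, t}, so t → X p is false there. This is the first violation.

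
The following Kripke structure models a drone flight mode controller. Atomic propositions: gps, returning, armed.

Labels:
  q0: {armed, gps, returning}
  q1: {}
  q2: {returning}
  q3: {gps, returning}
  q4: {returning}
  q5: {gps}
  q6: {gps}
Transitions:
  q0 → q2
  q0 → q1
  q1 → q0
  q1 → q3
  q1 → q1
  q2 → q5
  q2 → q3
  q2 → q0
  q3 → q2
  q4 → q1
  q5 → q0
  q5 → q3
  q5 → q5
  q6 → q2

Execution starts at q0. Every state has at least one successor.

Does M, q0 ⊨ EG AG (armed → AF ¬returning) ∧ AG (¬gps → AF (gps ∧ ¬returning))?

States satisfying AG (armed → AF ¬returning): ∅.
States satisfying EG AG (armed → AF ¬returning): ∅.
States satisfying ¬gps → AF (gps ∧ ¬returning): {q0, q3, q5, q6}.
States satisfying AG (¬gps → AF (gps ∧ ¬returning)): ∅.
States satisfying EG AG (armed → AF ¬returning) ∧ AG (¬gps → AF (gps ∧ ¬returning)): ∅.
q0 ∉ Sat(EG AG (armed → AF ¬returning) ∧ AG (¬gps → AF (gps ∧ ¬returning))).

Does not hold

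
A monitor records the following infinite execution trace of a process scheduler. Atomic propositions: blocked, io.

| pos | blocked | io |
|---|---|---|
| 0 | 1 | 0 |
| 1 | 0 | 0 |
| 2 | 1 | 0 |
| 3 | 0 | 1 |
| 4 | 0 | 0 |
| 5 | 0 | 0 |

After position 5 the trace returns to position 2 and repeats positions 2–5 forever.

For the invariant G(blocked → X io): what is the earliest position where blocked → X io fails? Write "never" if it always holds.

0

At position 0 the labels are {blocked} and the next position 1 has {}, so blocked → X io is false there. This is the first violation.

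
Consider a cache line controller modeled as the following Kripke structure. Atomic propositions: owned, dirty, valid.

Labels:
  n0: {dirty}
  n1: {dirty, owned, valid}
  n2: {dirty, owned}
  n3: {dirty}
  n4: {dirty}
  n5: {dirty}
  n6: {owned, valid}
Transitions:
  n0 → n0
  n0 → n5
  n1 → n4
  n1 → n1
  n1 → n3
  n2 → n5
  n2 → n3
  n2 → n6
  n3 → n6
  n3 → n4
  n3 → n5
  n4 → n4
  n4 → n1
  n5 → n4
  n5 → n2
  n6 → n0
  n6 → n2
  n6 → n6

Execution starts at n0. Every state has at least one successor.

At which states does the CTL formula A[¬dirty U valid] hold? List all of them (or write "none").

{n1, n6}

States satisfying ¬dirty: {n6}.
States satisfying valid: {n1, n6}.
States satisfying A[¬dirty U valid]: {n1, n6}.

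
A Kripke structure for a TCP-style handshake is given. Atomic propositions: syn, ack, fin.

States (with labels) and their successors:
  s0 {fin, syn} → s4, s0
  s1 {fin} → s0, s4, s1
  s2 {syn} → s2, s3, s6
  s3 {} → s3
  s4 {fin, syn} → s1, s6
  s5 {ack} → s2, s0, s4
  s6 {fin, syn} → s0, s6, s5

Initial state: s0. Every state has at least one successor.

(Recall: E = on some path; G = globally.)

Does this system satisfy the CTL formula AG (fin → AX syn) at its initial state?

Violated

States satisfying fin → AX syn: {s0, s2, s3, s5}.
States satisfying AG (fin → AX syn): {s3}.
s1 is reachable from s0 and violates fin → AX syn, so AG fails at s0.
s0 ∉ Sat(AG (fin → AX syn)).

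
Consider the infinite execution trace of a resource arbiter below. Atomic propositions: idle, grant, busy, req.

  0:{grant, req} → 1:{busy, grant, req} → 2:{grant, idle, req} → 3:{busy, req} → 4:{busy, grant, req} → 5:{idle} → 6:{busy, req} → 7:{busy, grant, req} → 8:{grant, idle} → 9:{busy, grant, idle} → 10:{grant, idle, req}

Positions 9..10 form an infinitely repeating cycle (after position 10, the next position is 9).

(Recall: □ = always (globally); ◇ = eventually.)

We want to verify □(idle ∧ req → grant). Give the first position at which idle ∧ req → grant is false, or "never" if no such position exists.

never

idle ∧ req → grant holds at every position 0..10, and those are all the positions the trace ever visits, so the invariant □(idle ∧ req → grant) is never violated.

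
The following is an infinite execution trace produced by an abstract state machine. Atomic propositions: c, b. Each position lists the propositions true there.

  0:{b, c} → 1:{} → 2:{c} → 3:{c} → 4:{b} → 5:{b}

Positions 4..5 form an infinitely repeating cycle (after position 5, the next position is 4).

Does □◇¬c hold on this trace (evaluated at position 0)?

Yes

◇¬c holds at every position 0..5, and those are all positions ever visited, so □◇¬c holds.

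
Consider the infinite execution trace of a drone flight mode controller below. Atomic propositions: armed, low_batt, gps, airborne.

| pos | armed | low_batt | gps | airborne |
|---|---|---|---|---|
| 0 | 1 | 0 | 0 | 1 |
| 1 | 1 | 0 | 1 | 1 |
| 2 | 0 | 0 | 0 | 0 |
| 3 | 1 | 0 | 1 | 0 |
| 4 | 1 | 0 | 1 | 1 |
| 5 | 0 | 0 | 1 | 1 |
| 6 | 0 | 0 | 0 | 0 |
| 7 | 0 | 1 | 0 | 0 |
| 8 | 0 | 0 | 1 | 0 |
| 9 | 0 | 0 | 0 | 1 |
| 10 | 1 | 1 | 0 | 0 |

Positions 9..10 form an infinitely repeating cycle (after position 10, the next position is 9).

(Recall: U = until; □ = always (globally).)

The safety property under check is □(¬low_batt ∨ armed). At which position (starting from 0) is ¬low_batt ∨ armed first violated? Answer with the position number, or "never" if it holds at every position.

7

Check ¬low_batt ∨ armed at each position in order: 0 ✓, 1 ✓, 2 ✓, 3 ✓, 4 ✓, 5 ✓, 6 ✓.
At position 7 the labels are {low_batt}, so ¬low_batt ∨ armed is false there. This is the first violation.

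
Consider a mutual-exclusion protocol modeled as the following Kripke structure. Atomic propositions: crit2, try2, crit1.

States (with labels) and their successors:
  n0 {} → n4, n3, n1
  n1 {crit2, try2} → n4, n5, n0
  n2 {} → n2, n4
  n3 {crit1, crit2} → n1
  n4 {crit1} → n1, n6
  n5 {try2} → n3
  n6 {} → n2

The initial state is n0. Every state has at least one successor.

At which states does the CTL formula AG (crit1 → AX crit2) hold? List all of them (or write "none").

States satisfying crit1 → AX crit2: {n0, n1, n2, n3, n5, n6}.
States satisfying AG (crit1 → AX crit2): ∅.

none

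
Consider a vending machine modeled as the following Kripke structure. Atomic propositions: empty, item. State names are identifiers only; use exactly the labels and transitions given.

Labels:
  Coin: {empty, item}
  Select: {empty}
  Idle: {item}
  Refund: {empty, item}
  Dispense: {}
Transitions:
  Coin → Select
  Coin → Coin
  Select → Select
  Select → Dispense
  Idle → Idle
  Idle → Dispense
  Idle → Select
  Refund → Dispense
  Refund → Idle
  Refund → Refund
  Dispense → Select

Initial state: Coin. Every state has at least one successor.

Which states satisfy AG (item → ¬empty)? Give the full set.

States satisfying item → ¬empty: {Select, Idle, Dispense}.
States satisfying AG (item → ¬empty): {Select, Idle, Dispense}.

{Select, Idle, Dispense}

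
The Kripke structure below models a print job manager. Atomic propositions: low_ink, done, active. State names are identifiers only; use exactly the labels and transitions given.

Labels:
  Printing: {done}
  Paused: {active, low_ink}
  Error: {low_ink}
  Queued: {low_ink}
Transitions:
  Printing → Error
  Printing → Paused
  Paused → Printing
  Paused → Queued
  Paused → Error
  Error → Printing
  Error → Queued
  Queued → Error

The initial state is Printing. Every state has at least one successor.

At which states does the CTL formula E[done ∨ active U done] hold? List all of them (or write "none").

States satisfying done ∨ active: {Printing, Paused}.
States satisfying done: {Printing}.
States satisfying E[done ∨ active U done]: {Printing, Paused}.

{Printing, Paused}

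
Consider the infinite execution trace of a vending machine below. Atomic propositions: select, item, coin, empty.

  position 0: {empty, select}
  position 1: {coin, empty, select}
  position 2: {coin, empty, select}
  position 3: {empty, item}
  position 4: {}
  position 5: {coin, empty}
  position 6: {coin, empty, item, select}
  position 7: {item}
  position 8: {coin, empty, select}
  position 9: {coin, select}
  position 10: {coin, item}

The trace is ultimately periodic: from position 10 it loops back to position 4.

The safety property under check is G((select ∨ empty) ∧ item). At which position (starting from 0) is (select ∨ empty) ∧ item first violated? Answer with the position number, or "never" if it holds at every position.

0

At position 0 the labels are {empty, select}, so (select ∨ empty) ∧ item is false there. This is the first violation.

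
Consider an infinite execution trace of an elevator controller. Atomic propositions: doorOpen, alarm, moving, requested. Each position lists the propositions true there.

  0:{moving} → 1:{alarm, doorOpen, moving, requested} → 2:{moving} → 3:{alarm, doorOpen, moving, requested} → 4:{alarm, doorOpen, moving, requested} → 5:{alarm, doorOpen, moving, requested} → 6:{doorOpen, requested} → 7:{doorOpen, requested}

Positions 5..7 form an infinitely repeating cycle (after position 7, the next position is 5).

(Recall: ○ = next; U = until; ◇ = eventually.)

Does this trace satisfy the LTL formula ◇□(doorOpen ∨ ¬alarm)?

□(doorOpen ∨ ¬alarm) holds at position 0, which is reachable from 0, so ◇□(doorOpen ∨ ¬alarm) holds.

Yes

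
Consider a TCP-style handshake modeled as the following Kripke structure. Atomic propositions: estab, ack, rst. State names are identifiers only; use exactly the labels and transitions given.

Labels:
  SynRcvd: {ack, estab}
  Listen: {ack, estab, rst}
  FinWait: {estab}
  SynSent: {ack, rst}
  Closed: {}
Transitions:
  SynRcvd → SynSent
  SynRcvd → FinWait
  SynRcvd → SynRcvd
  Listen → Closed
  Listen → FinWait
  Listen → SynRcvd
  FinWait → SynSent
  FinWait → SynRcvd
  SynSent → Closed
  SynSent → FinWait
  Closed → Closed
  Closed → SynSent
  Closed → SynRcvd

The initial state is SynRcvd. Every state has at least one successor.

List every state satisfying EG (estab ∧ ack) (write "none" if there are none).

{SynRcvd, Listen}

States satisfying estab ∧ ack: {SynRcvd, Listen}.
States satisfying EG (estab ∧ ack): {SynRcvd, Listen}.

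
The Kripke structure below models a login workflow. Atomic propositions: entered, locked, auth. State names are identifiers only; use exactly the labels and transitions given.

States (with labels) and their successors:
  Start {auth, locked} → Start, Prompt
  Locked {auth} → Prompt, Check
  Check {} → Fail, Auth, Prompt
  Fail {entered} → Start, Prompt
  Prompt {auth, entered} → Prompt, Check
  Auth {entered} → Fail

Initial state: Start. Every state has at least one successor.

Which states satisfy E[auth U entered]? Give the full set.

{Start, Locked, Fail, Prompt, Auth}

States satisfying auth: {Start, Locked, Prompt}.
States satisfying entered: {Fail, Prompt, Auth}.
States satisfying E[auth U entered]: {Start, Locked, Fail, Prompt, Auth}.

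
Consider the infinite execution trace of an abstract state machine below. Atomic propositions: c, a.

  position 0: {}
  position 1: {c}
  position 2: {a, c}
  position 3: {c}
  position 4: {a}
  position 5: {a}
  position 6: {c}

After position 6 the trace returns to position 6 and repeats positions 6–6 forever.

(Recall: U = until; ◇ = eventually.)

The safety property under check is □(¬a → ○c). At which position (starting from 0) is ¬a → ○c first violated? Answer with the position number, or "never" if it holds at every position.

3

Check ¬a → ○c at each position in order: 0 ✓, 1 ✓, 2 ✓.
At position 3 the labels are {c} and the next position 4 has {a}, so ¬a → ○c is false there. This is the first violation.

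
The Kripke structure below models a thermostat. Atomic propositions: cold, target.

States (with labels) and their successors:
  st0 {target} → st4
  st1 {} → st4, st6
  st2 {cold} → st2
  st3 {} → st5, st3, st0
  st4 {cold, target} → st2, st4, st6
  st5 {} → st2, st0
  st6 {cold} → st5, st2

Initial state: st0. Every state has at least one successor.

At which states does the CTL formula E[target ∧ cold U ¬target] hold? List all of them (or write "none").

States satisfying target ∧ cold: {st4}.
States satisfying ¬target: {st1, st2, st3, st5, st6}.
States satisfying E[target ∧ cold U ¬target]: {st1, st2, st3, st4, st5, st6}.

{st1, st2, st3, st4, st5, st6}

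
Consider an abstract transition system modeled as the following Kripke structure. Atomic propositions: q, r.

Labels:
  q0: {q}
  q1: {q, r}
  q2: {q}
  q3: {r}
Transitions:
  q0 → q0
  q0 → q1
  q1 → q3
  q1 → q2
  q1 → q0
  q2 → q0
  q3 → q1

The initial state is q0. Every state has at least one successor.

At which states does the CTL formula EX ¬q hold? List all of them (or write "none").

{q1}

States satisfying ¬q: {q3}.
States satisfying EX ¬q: {q1}.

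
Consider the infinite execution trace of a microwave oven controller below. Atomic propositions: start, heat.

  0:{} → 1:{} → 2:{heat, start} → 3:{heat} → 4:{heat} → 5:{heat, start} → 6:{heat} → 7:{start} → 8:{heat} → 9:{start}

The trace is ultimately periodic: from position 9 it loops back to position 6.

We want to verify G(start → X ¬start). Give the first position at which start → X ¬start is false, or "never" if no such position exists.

never

start → X ¬start holds at every position 0..9, and those are all the positions the trace ever visits, so the invariant G(start → X ¬start) is never violated.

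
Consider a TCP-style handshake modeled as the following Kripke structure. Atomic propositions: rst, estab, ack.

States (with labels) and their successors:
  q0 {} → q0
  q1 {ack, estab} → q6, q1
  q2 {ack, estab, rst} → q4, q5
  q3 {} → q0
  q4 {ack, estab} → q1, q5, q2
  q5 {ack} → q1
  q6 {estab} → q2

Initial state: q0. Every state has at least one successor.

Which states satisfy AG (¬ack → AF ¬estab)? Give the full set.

States satisfying ¬ack → AF ¬estab: {q0, q1, q2, q3, q4, q5}.
States satisfying AG (¬ack → AF ¬estab): {q0, q3}.

{q0, q3}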